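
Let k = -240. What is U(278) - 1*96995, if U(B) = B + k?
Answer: -96957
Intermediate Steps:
U(B) = -240 + B (U(B) = B - 240 = -240 + B)
U(278) - 1*96995 = (-240 + 278) - 1*96995 = 38 - 96995 = -96957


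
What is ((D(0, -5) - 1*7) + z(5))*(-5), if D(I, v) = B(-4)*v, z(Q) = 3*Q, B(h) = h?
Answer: -140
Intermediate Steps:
D(I, v) = -4*v
((D(0, -5) - 1*7) + z(5))*(-5) = ((-4*(-5) - 1*7) + 3*5)*(-5) = ((20 - 7) + 15)*(-5) = (13 + 15)*(-5) = 28*(-5) = -140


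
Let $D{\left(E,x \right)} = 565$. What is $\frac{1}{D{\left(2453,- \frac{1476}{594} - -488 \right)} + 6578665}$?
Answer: $\frac{1}{6579230} \approx 1.5199 \cdot 10^{-7}$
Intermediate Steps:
$\frac{1}{D{\left(2453,- \frac{1476}{594} - -488 \right)} + 6578665} = \frac{1}{565 + 6578665} = \frac{1}{6579230}$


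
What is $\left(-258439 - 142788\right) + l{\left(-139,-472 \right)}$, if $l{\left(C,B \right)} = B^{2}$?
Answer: $-178443$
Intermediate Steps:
$\left(-258439 - 142788\right) + l{\left(-139,-472 \right)} = \left(-258439 - 142788\right) + \left(-472\right)^{2} = -401227 + 222784 = -178443$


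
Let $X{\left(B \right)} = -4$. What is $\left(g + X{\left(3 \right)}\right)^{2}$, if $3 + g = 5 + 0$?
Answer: $4$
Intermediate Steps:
$g = 2$ ($g = -3 + \left(5 + 0\right) = -3 + 5 = 2$)
$\left(g + X{\left(3 \right)}\right)^{2} = \left(2 - 4\right)^{2} = \left(-2\right)^{2} = 4$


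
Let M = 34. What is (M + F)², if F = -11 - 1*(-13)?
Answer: 1296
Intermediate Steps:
F = 2 (F = -11 + 13 = 2)
(M + F)² = (34 + 2)² = 36² = 1296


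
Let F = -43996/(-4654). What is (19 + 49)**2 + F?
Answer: 10782046/2327 ≈ 4633.5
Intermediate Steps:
F = 21998/2327 (F = -43996*(-1/4654) = 21998/2327 ≈ 9.4534)
(19 + 49)**2 + F = (19 + 49)**2 + 21998/2327 = 68**2 + 21998/2327 = 4624 + 21998/2327 = 10782046/2327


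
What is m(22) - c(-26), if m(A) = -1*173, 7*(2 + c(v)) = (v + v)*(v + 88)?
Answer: 2027/7 ≈ 289.57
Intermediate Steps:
c(v) = -2 + 2*v*(88 + v)/7 (c(v) = -2 + ((v + v)*(v + 88))/7 = -2 + ((2*v)*(88 + v))/7 = -2 + (2*v*(88 + v))/7 = -2 + 2*v*(88 + v)/7)
m(A) = -173
m(22) - c(-26) = -173 - (-2 + (2/7)*(-26)² + (176/7)*(-26)) = -173 - (-2 + (2/7)*676 - 4576/7) = -173 - (-2 + 1352/7 - 4576/7) = -173 - 1*(-3238/7) = -173 + 3238/7 = 2027/7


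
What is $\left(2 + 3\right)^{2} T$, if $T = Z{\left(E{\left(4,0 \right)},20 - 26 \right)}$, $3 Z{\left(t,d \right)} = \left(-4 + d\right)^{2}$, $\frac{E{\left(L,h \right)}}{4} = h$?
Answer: $\frac{2500}{3} \approx 833.33$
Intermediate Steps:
$E{\left(L,h \right)} = 4 h$
$Z{\left(t,d \right)} = \frac{\left(-4 + d\right)^{2}}{3}$
$T = \frac{100}{3}$ ($T = \frac{\left(-4 + \left(20 - 26\right)\right)^{2}}{3} = \frac{\left(-4 - 6\right)^{2}}{3} = \frac{\left(-10\right)^{2}}{3} = \frac{1}{3} \cdot 100 = \frac{100}{3} \approx 33.333$)
$\left(2 + 3\right)^{2} T = \left(2 + 3\right)^{2} \cdot \frac{100}{3} = 5^{2} \cdot \frac{100}{3} = 25 \cdot \frac{100}{3} = \frac{2500}{3}$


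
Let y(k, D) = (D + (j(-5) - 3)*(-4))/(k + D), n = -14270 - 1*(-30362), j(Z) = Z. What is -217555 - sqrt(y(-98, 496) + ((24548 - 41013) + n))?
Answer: -217555 - I*sqrt(14718637)/199 ≈ -2.1756e+5 - 19.279*I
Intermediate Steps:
n = 16092 (n = -14270 + 30362 = 16092)
y(k, D) = (32 + D)/(D + k) (y(k, D) = (D + (-5 - 3)*(-4))/(k + D) = (D - 8*(-4))/(D + k) = (D + 32)/(D + k) = (32 + D)/(D + k))
-217555 - sqrt(y(-98, 496) + ((24548 - 41013) + n)) = -217555 - sqrt((32 + 496)/(496 - 98) + ((24548 - 41013) + 16092)) = -217555 - sqrt(528/398 + (-16465 + 16092)) = -217555 - sqrt((1/398)*528 - 373) = -217555 - sqrt(264/199 - 373) = -217555 - sqrt(-73963/199) = -217555 - I*sqrt(14718637)/199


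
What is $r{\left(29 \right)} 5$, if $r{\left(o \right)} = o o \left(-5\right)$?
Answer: $-21025$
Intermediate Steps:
$r{\left(o \right)} = - 5 o^{2}$ ($r{\left(o \right)} = o^{2} \left(-5\right) = - 5 o^{2}$)
$r{\left(29 \right)} 5 = - 5 \cdot 29^{2} \cdot 5 = \left(-5\right) 841 \cdot 5 = \left(-4205\right) 5 = -21025$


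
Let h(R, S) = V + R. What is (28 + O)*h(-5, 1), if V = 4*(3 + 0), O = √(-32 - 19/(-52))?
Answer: 196 + 7*I*√21385/26 ≈ 196.0 + 39.371*I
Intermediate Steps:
O = I*√21385/26 (O = √(-32 - 19*(-1/52)) = √(-32 + 19/52) = √(-1645/52) = I*√21385/26 ≈ 5.6245*I)
V = 12 (V = 4*3 = 12)
h(R, S) = 12 + R
(28 + O)*h(-5, 1) = (28 + I*√21385/26)*(12 - 5) = (28 + I*√21385/26)*7 = 196 + 7*I*√21385/26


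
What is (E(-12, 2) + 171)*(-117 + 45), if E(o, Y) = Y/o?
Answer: -12300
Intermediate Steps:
(E(-12, 2) + 171)*(-117 + 45) = (2/(-12) + 171)*(-117 + 45) = (2*(-1/12) + 171)*(-72) = (-⅙ + 171)*(-72) = (1025/6)*(-72) = -12300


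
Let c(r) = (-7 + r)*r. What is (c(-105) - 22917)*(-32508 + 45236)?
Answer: -142006296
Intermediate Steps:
c(r) = r*(-7 + r)
(c(-105) - 22917)*(-32508 + 45236) = (-105*(-7 - 105) - 22917)*(-32508 + 45236) = (-105*(-112) - 22917)*12728 = (11760 - 22917)*12728 = -11157*12728 = -142006296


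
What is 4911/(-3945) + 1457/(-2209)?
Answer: -117704/61805 ≈ -1.9044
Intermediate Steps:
4911/(-3945) + 1457/(-2209) = 4911*(-1/3945) + 1457*(-1/2209) = -1637/1315 - 31/47 = -117704/61805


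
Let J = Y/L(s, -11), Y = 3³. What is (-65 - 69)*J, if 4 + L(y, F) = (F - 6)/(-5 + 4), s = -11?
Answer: -3618/13 ≈ -278.31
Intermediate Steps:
Y = 27
L(y, F) = 2 - F (L(y, F) = -4 + (F - 6)/(-5 + 4) = -4 + (-6 + F)/(-1) = -4 + (-6 + F)*(-1) = -4 + (6 - F) = 2 - F)
J = 27/13 (J = 27/(2 - 1*(-11)) = 27/(2 + 11) = 27/13 ≈ 2.0769)
(-65 - 69)*J = (-65 - 69)*(27/13) = -134*27/13 = -3618/13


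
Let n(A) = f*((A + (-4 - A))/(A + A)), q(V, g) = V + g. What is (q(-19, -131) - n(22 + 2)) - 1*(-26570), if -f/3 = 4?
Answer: 26419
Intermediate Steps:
f = -12 (f = -3*4 = -12)
n(A) = 24/A (n(A) = -12*(A + (-4 - A))/(A + A) = -(-48)/(2*A) = -(-48)*1/(2*A) = -(-24)/A = 24/A)
(q(-19, -131) - n(22 + 2)) - 1*(-26570) = ((-19 - 131) - 24/(22 + 2)) - 1*(-26570) = (-150 - 24/24) + 26570 = (-150 - 1*1) + 26570 = (-150 - 1) + 26570 = -151 + 26570 = 26419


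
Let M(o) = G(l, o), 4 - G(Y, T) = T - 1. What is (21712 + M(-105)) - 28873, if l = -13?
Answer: -7051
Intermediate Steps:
G(Y, T) = 5 - T (G(Y, T) = 4 - (T - 1) = 4 - (-1 + T) = 4 + (1 - T) = 5 - T)
M(o) = 5 - o
(21712 + M(-105)) - 28873 = (21712 + (5 - 1*(-105))) - 28873 = (21712 + (5 + 105)) - 28873 = (21712 + 110) - 28873 = 21822 - 28873 = -7051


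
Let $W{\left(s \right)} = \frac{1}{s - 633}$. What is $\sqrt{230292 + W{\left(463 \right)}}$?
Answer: $\frac{\sqrt{6655438630}}{170} \approx 479.89$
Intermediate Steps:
$W{\left(s \right)} = \frac{1}{-633 + s}$
$\sqrt{230292 + W{\left(463 \right)}} = \sqrt{230292 + \frac{1}{-633 + 463}} = \sqrt{230292 + \frac{1}{-170}} = \sqrt{230292 - \frac{1}{170}} = \sqrt{\frac{39149639}{170}} = \frac{\sqrt{6655438630}}{170}$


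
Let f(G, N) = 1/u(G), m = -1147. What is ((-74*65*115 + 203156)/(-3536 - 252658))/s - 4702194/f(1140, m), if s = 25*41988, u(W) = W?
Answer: -720791323712018069003/134463420900 ≈ -5.3605e+9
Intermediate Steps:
s = 1049700
f(G, N) = 1/G
((-74*65*115 + 203156)/(-3536 - 252658))/s - 4702194/f(1140, m) = ((-74*65*115 + 203156)/(-3536 - 252658))/1049700 - 4702194/(1/1140) = ((-4810*115 + 203156)/(-256194))*(1/1049700) - 4702194/1/1140 = ((-553150 + 203156)*(-1/256194))*(1/1049700) - 4702194*1140 = -349994*(-1/256194)*(1/1049700) - 5360501160 = (174997/128097)*(1/1049700) - 5360501160 = 174997/134463420900 - 5360501160 = -720791323712018069003/134463420900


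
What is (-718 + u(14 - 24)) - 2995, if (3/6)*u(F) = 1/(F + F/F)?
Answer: -33419/9 ≈ -3713.2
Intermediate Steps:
u(F) = 2/(1 + F) (u(F) = 2/(F + F/F) = 2/(F + 1) = 2/(1 + F))
(-718 + u(14 - 24)) - 2995 = (-718 + 2/(1 + (14 - 24))) - 2995 = (-718 + 2/(1 - 10)) - 2995 = (-718 + 2/(-9)) - 2995 = (-718 + 2*(-⅑)) - 2995 = (-718 - 2/9) - 2995 = -6464/9 - 2995 = -33419/9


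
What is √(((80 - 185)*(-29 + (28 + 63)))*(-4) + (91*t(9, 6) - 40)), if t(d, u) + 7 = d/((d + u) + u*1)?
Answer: √25402 ≈ 159.38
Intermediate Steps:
t(d, u) = -7 + d/(d + 2*u) (t(d, u) = -7 + d/((d + u) + u*1) = -7 + d/((d + u) + u) = -7 + d/(d + 2*u))
√(((80 - 185)*(-29 + (28 + 63)))*(-4) + (91*t(9, 6) - 40)) = √(((80 - 185)*(-29 + (28 + 63)))*(-4) + (91*(2*(-7*6 - 3*9)/(9 + 2*6)) - 40)) = √(-105*(-29 + 91)*(-4) + (91*(2*(-42 - 27)/(9 + 12)) - 40)) = √(-105*62*(-4) + (91*(2*(-69)/21) - 40)) = √(-6510*(-4) + (91*(2*(1/21)*(-69)) - 40)) = √(26040 + (91*(-46/7) - 40)) = √(26040 + (-598 - 40)) = √(26040 - 638) = √25402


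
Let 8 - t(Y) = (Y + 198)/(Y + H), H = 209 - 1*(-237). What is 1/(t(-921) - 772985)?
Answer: -475/367164798 ≈ -1.2937e-6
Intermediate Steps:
H = 446 (H = 209 + 237 = 446)
t(Y) = 8 - (198 + Y)/(446 + Y) (t(Y) = 8 - (Y + 198)/(Y + 446) = 8 - (198 + Y)/(446 + Y))
1/(t(-921) - 772985) = 1/((3370 + 7*(-921))/(446 - 921) - 772985) = 1/((3370 - 6447)/(-475) - 772985) = 1/(-1/475*(-3077) - 772985) = 1/(3077/475 - 772985) = 1/(-367164798/475) = -475/367164798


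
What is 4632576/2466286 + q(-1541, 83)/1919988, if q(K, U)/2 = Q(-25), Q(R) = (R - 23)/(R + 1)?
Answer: 1111812524279/591904940571 ≈ 1.8784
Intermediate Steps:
Q(R) = (-23 + R)/(1 + R)
q(K, U) = 4 (q(K, U) = 2*((-23 - 25)/(1 - 25)) = 2*(-48/(-24)) = 2*(-1/24*(-48)) = 2*2 = 4)
4632576/2466286 + q(-1541, 83)/1919988 = 4632576/2466286 + 4/1919988 = 4632576*(1/2466286) + 4*(1/1919988) = 2316288/1233143 + 1/479997 = 1111812524279/591904940571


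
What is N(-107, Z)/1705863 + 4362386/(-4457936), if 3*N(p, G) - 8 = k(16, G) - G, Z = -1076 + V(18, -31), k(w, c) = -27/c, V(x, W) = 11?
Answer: -565974347914129/578494921706280 ≈ -0.97836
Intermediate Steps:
Z = -1065 (Z = -1076 + 11 = -1065)
N(p, G) = 8/3 - 9/G - G/3 (N(p, G) = 8/3 + (-27/G - G)/3 = 8/3 + (-G - 27/G)/3 = 8/3 + (-9/G - G/3) = 8/3 - 9/G - G/3)
N(-107, Z)/1705863 + 4362386/(-4457936) = ((1/3)*(-27 - 1065*(8 - 1*(-1065)))/(-1065))/1705863 + 4362386/(-4457936) = ((1/3)*(-1/1065)*(-27 - 1065*(8 + 1065)))*(1/1705863) + 4362386*(-1/4457936) = ((1/3)*(-1/1065)*(-27 - 1065*1073))*(1/1705863) - 311599/318424 = ((1/3)*(-1/1065)*(-27 - 1142745))*(1/1705863) - 311599/318424 = ((1/3)*(-1/1065)*(-1142772))*(1/1705863) - 311599/318424 = (380924/1065)*(1/1705863) - 311599/318424 = 380924/1816744095 - 311599/318424 = -565974347914129/578494921706280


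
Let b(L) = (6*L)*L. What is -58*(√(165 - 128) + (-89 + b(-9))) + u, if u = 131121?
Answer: 108095 - 58*√37 ≈ 1.0774e+5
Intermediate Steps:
b(L) = 6*L²
-58*(√(165 - 128) + (-89 + b(-9))) + u = -58*(√(165 - 128) + (-89 + 6*(-9)²)) + 131121 = -58*(√37 + (-89 + 6*81)) + 131121 = -58*(√37 + (-89 + 486)) + 131121 = -58*(√37 + 397) + 131121 = -58*(397 + √37) + 131121 = (-23026 - 58*√37) + 131121 = 108095 - 58*√37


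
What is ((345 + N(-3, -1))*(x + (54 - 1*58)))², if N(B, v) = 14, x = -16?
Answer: 51552400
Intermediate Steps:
((345 + N(-3, -1))*(x + (54 - 1*58)))² = ((345 + 14)*(-16 + (54 - 1*58)))² = (359*(-16 + (54 - 58)))² = (359*(-16 - 4))² = (359*(-20))² = (-7180)² = 51552400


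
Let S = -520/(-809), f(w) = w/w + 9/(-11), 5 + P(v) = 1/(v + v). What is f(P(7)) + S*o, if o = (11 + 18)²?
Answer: 4812138/8899 ≈ 540.75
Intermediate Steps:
P(v) = -5 + 1/(2*v) (P(v) = -5 + 1/(v + v) = -5 + 1/(2*v))
f(w) = 2/11 (f(w) = 1 + 9*(-1/11) = 1 - 9/11 = 2/11)
o = 841 (o = 29² = 841)
S = 520/809 (S = -520*(-1/809) = 520/809 ≈ 0.64277)
f(P(7)) + S*o = 2/11 + (520/809)*841 = 2/11 + 437320/809 = 4812138/8899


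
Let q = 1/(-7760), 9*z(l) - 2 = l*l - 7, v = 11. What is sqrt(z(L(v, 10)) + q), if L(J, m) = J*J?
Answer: sqrt(55084045235)/5820 ≈ 40.326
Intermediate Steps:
L(J, m) = J**2
z(l) = -5/9 + l**2/9 (z(l) = 2/9 + (l*l - 7)/9 = 2/9 + (l**2 - 7)/9 = 2/9 + (-7 + l**2)/9 = 2/9 + (-7/9 + l**2/9) = -5/9 + l**2/9)
q = -1/7760 ≈ -0.00012887
sqrt(z(L(v, 10)) + q) = sqrt((-5/9 + (11**2)**2/9) - 1/7760) = sqrt((-5/9 + (1/9)*121**2) - 1/7760) = sqrt((-5/9 + (1/9)*14641) - 1/7760) = sqrt((-5/9 + 14641/9) - 1/7760) = sqrt(14636/9 - 1/7760) = sqrt(113575351/69840) = sqrt(55084045235)/5820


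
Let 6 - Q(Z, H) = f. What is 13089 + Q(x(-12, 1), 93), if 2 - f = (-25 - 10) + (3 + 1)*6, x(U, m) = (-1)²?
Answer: 13082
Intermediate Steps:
x(U, m) = 1
f = 13 (f = 2 - ((-25 - 10) + (3 + 1)*6) = 2 - (-35 + 4*6) = 2 - (-35 + 24) = 2 - 1*(-11) = 2 + 11 = 13)
Q(Z, H) = -7 (Q(Z, H) = 6 - 1*13 = 6 - 13 = -7)
13089 + Q(x(-12, 1), 93) = 13089 - 7 = 13082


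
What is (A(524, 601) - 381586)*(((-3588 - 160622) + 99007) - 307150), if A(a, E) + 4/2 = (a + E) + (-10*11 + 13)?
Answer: 141702657680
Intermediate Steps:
A(a, E) = -99 + E + a (A(a, E) = -2 + ((a + E) + (-10*11 + 13)) = -2 + ((E + a) + (-110 + 13)) = -2 + ((E + a) - 97) = -2 + (-97 + E + a) = -99 + E + a)
(A(524, 601) - 381586)*(((-3588 - 160622) + 99007) - 307150) = ((-99 + 601 + 524) - 381586)*(((-3588 - 160622) + 99007) - 307150) = (1026 - 381586)*((-164210 + 99007) - 307150) = -380560*(-65203 - 307150) = -380560*(-372353) = 141702657680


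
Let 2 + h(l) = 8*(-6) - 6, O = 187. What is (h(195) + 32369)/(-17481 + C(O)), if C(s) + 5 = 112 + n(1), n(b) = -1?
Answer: -32313/17375 ≈ -1.8597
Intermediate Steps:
h(l) = -56 (h(l) = -2 + (8*(-6) - 6) = -2 + (-48 - 6) = -2 - 54 = -56)
C(s) = 106 (C(s) = -5 + (112 - 1) = -5 + 111 = 106)
(h(195) + 32369)/(-17481 + C(O)) = (-56 + 32369)/(-17481 + 106) = 32313/(-17375) = 32313*(-1/17375) = -32313/17375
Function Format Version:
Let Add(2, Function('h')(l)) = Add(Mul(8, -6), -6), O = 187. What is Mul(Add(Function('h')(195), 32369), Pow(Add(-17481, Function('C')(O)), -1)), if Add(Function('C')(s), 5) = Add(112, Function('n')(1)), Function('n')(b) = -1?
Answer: Rational(-32313, 17375) ≈ -1.8597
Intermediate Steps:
Function('h')(l) = -56 (Function('h')(l) = Add(-2, Add(Mul(8, -6), -6)) = Add(-2, Add(-48, -6)) = Add(-2, -54) = -56)
Function('C')(s) = 106 (Function('C')(s) = Add(-5, Add(112, -1)) = Add(-5, 111) = 106)
Mul(Add(Function('h')(195), 32369), Pow(Add(-17481, Function('C')(O)), -1)) = Mul(Add(-56, 32369), Pow(Add(-17481, 106), -1)) = Mul(32313, Pow(-17375, -1)) = Mul(32313, Rational(-1, 17375)) = Rational(-32313, 17375)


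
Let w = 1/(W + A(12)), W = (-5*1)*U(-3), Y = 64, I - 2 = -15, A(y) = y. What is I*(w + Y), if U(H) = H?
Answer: -22477/27 ≈ -832.48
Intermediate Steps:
I = -13 (I = 2 - 15 = -13)
W = 15 (W = -5*1*(-3) = -5*(-3) = 15)
w = 1/27 (w = 1/(15 + 12) = 1/27 ≈ 0.037037)
I*(w + Y) = -13*(1/27 + 64) = -13*1729/27 = -22477/27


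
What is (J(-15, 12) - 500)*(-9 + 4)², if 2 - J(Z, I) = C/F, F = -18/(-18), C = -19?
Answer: -11975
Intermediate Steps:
F = 1 (F = -18*(-1/18) = 1)
J(Z, I) = 21 (J(Z, I) = 2 - (-19)/1 = 2 - (-19) = 2 - 1*(-19) = 2 + 19 = 21)
(J(-15, 12) - 500)*(-9 + 4)² = (21 - 500)*(-9 + 4)² = -479*(-5)² = -479*25 = -11975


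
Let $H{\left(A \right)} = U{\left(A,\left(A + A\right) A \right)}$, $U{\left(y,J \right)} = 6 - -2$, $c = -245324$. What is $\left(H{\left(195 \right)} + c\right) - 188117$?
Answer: $-433433$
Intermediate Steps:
$U{\left(y,J \right)} = 8$ ($U{\left(y,J \right)} = 6 + 2 = 8$)
$H{\left(A \right)} = 8$
$\left(H{\left(195 \right)} + c\right) - 188117 = \left(8 - 245324\right) - 188117 = -245316 - 188117 = -433433$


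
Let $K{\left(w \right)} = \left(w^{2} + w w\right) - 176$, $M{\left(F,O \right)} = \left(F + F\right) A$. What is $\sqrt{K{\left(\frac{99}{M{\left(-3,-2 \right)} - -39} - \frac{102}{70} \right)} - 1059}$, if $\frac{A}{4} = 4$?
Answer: $\frac{i \sqrt{537125123}}{665} \approx 34.851 i$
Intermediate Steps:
$A = 16$ ($A = 4 \cdot 4 = 16$)
$M{\left(F,O \right)} = 32 F$ ($M{\left(F,O \right)} = \left(F + F\right) 16 = 2 F 16 = 32 F$)
$K{\left(w \right)} = -176 + 2 w^{2}$ ($K{\left(w \right)} = \left(w^{2} + w^{2}\right) - 176 = 2 w^{2} - 176 = -176 + 2 w^{2}$)
$\sqrt{K{\left(\frac{99}{M{\left(-3,-2 \right)} - -39} - \frac{102}{70} \right)} - 1059} = \sqrt{\left(-176 + 2 \left(\frac{99}{32 \left(-3\right) - -39} - \frac{102}{70}\right)^{2}\right) - 1059} = \sqrt{\left(-176 + 2 \left(\frac{99}{-96 + 39} - \frac{51}{35}\right)^{2}\right) - 1059} = \sqrt{\left(-176 + 2 \left(\frac{99}{-57} - \frac{51}{35}\right)^{2}\right) - 1059} = \sqrt{\left(-176 + 2 \left(99 \left(- \frac{1}{57}\right) - \frac{51}{35}\right)^{2}\right) - 1059} = \sqrt{\left(-176 + 2 \left(- \frac{33}{19} - \frac{51}{35}\right)^{2}\right) - 1059} = \sqrt{\left(-176 + 2 \left(- \frac{2124}{665}\right)^{2}\right) - 1059} = \sqrt{\left(-176 + 2 \cdot \frac{4511376}{442225}\right) - 1059} = \sqrt{\left(-176 + \frac{9022752}{442225}\right) - 1059} = \sqrt{- \frac{68808848}{442225} - 1059} = \sqrt{- \frac{537125123}{442225}} = \frac{i \sqrt{537125123}}{665}$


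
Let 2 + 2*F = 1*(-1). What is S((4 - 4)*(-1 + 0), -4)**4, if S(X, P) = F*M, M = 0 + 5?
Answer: 50625/16 ≈ 3164.1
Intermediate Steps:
M = 5
F = -3/2 (F = -1 + (1*(-1))/2 = -1 + (1/2)*(-1) = -1 - 1/2 = -3/2 ≈ -1.5000)
S(X, P) = -15/2 (S(X, P) = -3/2*5 = -15/2)
S((4 - 4)*(-1 + 0), -4)**4 = (-15/2)**4 = 50625/16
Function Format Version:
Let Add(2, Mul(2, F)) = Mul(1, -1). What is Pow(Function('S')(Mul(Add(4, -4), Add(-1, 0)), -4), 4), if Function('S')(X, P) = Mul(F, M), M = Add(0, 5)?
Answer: Rational(50625, 16) ≈ 3164.1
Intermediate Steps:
M = 5
F = Rational(-3, 2) (F = Add(-1, Mul(Rational(1, 2), Mul(1, -1))) = Add(-1, Mul(Rational(1, 2), -1)) = Add(-1, Rational(-1, 2)) = Rational(-3, 2) ≈ -1.5000)
Function('S')(X, P) = Rational(-15, 2) (Function('S')(X, P) = Mul(Rational(-3, 2), 5) = Rational(-15, 2))
Pow(Function('S')(Mul(Add(4, -4), Add(-1, 0)), -4), 4) = Pow(Rational(-15, 2), 4) = Rational(50625, 16)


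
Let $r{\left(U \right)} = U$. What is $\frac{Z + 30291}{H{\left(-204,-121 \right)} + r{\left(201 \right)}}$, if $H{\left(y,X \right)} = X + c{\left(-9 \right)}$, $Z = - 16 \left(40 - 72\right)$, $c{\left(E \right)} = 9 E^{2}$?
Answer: $\frac{30803}{809} \approx 38.075$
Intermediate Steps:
$Z = 512$ ($Z = \left(-16\right) \left(-32\right) = 512$)
$H{\left(y,X \right)} = 729 + X$ ($H{\left(y,X \right)} = X + 9 \left(-9\right)^{2} = X + 9 \cdot 81 = X + 729 = 729 + X$)
$\frac{Z + 30291}{H{\left(-204,-121 \right)} + r{\left(201 \right)}} = \frac{512 + 30291}{\left(729 - 121\right) + 201} = \frac{30803}{608 + 201} = \frac{30803}{809}$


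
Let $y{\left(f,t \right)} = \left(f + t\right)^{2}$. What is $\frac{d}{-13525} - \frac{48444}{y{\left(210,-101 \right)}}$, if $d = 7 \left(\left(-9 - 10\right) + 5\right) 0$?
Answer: $- \frac{48444}{11881} \approx -4.0774$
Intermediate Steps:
$d = 0$ ($d = 7 \left(-19 + 5\right) 0 = 7 \left(-14\right) 0 = \left(-98\right) 0 = 0$)
$\frac{d}{-13525} - \frac{48444}{y{\left(210,-101 \right)}} = \frac{0}{-13525} - \frac{48444}{\left(210 - 101\right)^{2}} = 0 \left(- \frac{1}{13525}\right) - \frac{48444}{109^{2}} = 0 - \frac{48444}{11881} = - \frac{48444}{11881}$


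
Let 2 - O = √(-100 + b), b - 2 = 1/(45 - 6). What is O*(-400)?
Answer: -800 + 400*I*√149019/39 ≈ -800.0 + 3959.3*I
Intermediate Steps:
b = 79/39 (b = 2 + 1/(45 - 6) = 2 + 1/39 = 79/39 ≈ 2.0256)
O = 2 - I*√149019/39 (O = 2 - √(-100 + 79/39) = 2 - √(-3821/39) = 2 - I*√149019/39 ≈ 2.0 - 9.8982*I)
O*(-400) = (2 - I*√149019/39)*(-400) = -800 + 400*I*√149019/39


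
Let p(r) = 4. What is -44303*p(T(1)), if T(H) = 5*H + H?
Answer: -177212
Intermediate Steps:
T(H) = 6*H
-44303*p(T(1)) = -44303*4 = -177212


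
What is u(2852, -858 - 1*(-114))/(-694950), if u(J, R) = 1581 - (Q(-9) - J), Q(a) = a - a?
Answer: -4433/694950 ≈ -0.0063789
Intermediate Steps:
Q(a) = 0
u(J, R) = 1581 + J (u(J, R) = 1581 - (0 - J) = 1581 - (-1)*J = 1581 + J)
u(2852, -858 - 1*(-114))/(-694950) = (1581 + 2852)/(-694950) = 4433*(-1/694950) = -4433/694950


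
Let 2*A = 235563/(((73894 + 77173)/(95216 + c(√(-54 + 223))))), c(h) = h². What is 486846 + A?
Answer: 169561906119/302134 ≈ 5.6121e+5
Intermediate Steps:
A = 22469176755/302134 (A = (235563/(((73894 + 77173)/(95216 + (√(-54 + 223))²))))/2 = (235563/((151067/(95216 + (√169)²))))/2 = (235563/((151067/(95216 + 13²))))/2 = (235563/((151067/(95216 + 169))))/2 = (235563/((151067/95385)))/2 = (235563/((151067*(1/95385))))/2 = (235563/(151067/95385))/2 = (235563*(95385/151067))/2 = (½)*(22469176755/151067) = 22469176755/302134 ≈ 74368.)
486846 + A = 486846 + 22469176755/302134 = 169561906119/302134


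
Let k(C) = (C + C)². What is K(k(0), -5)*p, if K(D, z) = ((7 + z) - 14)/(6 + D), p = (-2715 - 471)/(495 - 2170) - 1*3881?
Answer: 12994978/1675 ≈ 7758.2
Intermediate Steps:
p = -6497489/1675 (p = -3186/(-1675) - 3881 = -3186*(-1/1675) - 3881 = 3186/1675 - 3881 = -6497489/1675 ≈ -3879.1)
k(C) = 4*C² (k(C) = (2*C)² = 4*C²)
K(D, z) = (-7 + z)/(6 + D)
K(k(0), -5)*p = ((-7 - 5)/(6 + 4*0²))*(-6497489/1675) = (-12/(6 + 4*0))*(-6497489/1675) = (-12/(6 + 0))*(-6497489/1675) = (-12/6)*(-6497489/1675) = ((⅙)*(-12))*(-6497489/1675) = -2*(-6497489/1675) = 12994978/1675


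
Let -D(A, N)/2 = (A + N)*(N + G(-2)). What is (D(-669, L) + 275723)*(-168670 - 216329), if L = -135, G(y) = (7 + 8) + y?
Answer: -30625515453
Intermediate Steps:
G(y) = 15 + y
D(A, N) = -2*(13 + N)*(A + N) (D(A, N) = -2*(A + N)*(N + (15 - 2)) = -2*(A + N)*(N + 13) = -2*(A + N)*(13 + N) = -2*(13 + N)*(A + N))
(D(-669, L) + 275723)*(-168670 - 216329) = ((-26*(-669) - 26*(-135) - 2*(-135)**2 - 2*(-669)*(-135)) + 275723)*(-168670 - 216329) = ((17394 + 3510 - 2*18225 - 180630) + 275723)*(-384999) = ((17394 + 3510 - 36450 - 180630) + 275723)*(-384999) = (-196176 + 275723)*(-384999) = 79547*(-384999) = -30625515453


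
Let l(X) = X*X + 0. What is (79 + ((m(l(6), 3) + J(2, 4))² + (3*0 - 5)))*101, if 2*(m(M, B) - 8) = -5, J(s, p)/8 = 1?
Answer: 103525/4 ≈ 25881.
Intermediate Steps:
l(X) = X² (l(X) = X² + 0 = X²)
J(s, p) = 8 (J(s, p) = 8*1 = 8)
m(M, B) = 11/2 (m(M, B) = 8 + (½)*(-5) = 8 - 5/2 = 11/2)
(79 + ((m(l(6), 3) + J(2, 4))² + (3*0 - 5)))*101 = (79 + ((11/2 + 8)² + (3*0 - 5)))*101 = (79 + ((27/2)² + (0 - 5)))*101 = (79 + (729/4 - 5))*101 = (79 + 709/4)*101 = (1025/4)*101 = 103525/4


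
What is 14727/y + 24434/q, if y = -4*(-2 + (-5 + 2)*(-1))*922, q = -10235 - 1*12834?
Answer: -429849755/85078472 ≈ -5.0524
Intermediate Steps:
q = -23069 (q = -10235 - 12834 = -23069)
y = -3688 (y = -4*(-2 - 3*(-1))*922 = -4*(-2 + 3)*922 = -4*1*922 = -4*922 = -3688)
14727/y + 24434/q = 14727/(-3688) + 24434/(-23069) = 14727*(-1/3688) + 24434*(-1/23069) = -14727/3688 - 24434/23069 = -429849755/85078472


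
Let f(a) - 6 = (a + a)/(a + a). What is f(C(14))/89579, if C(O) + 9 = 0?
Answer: 1/12797 ≈ 7.8143e-5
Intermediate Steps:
C(O) = -9 (C(O) = -9 + 0 = -9)
f(a) = 7 (f(a) = 6 + (a + a)/(a + a) = 6 + (2*a)/((2*a)) = 6 + (2*a)*(1/(2*a)) = 6 + 1 = 7)
f(C(14))/89579 = 7/89579 = 7*(1/89579) = 1/12797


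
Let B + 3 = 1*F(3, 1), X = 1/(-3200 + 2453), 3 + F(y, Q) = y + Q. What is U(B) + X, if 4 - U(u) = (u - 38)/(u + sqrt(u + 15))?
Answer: 3209/249 + 40*sqrt(13)/9 ≈ 28.912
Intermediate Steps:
F(y, Q) = -3 + Q + y (F(y, Q) = -3 + (y + Q) = -3 + (Q + y) = -3 + Q + y)
X = -1/747 (X = 1/(-747) = -1/747 ≈ -0.0013387)
B = -2 (B = -3 + 1*(-3 + 1 + 3) = -3 + 1*1 = -3 + 1 = -2)
U(u) = 4 - (-38 + u)/(u + sqrt(15 + u)) (U(u) = 4 - (u - 38)/(u + sqrt(u + 15)) = 4 - (-38 + u)/(u + sqrt(15 + u)))
U(B) + X = (38 + 3*(-2) + 4*sqrt(15 - 2))/(-2 + sqrt(15 - 2)) - 1/747 = (38 - 6 + 4*sqrt(13))/(-2 + sqrt(13)) - 1/747 = (32 + 4*sqrt(13))/(-2 + sqrt(13)) - 1/747 = -1/747 + (32 + 4*sqrt(13))/(-2 + sqrt(13))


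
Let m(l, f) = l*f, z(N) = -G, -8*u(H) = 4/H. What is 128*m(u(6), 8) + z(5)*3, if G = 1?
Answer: -265/3 ≈ -88.333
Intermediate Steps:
u(H) = -1/(2*H)
z(N) = -1 (z(N) = -1*1 = -1)
m(l, f) = f*l
128*m(u(6), 8) + z(5)*3 = 128*(8*(-1/2/6)) - 1*3 = 128*(8*(-1/2*1/6)) - 3 = 128*(8*(-1/12)) - 3 = 128*(-2/3) - 3 = -256/3 - 3 = -265/3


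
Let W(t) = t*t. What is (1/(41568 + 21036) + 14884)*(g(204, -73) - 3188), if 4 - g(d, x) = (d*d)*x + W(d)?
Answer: 697256941873604/15651 ≈ 4.4550e+10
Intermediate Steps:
W(t) = t²
g(d, x) = 4 - d² - x*d² (g(d, x) = 4 - ((d*d)*x + d²) = 4 - (d²*x + d²) = 4 - (x*d² + d²) = 4 - (d² + x*d²) = 4 + (-d² - x*d²) = 4 - d² - x*d²)
(1/(41568 + 21036) + 14884)*(g(204, -73) - 3188) = (1/(41568 + 21036) + 14884)*((4 - 1*204² - 1*(-73)*204²) - 3188) = (1/62604 + 14884)*((4 - 1*41616 - 1*(-73)*41616) - 3188) = (1/62604 + 14884)*((4 - 41616 + 3037968) - 3188) = 931797937*(2996356 - 3188)/62604 = (931797937/62604)*2993168 = 697256941873604/15651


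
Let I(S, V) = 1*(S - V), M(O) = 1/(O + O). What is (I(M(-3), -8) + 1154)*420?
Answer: 487970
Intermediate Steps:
M(O) = 1/(2*O)
I(S, V) = S - V
(I(M(-3), -8) + 1154)*420 = (((½)/(-3) - 1*(-8)) + 1154)*420 = (((½)*(-⅓) + 8) + 1154)*420 = ((-⅙ + 8) + 1154)*420 = (47/6 + 1154)*420 = (6971/6)*420 = 487970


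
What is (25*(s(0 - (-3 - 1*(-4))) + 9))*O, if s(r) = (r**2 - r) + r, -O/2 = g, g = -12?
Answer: 6000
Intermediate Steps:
O = 24 (O = -2*(-12) = 24)
s(r) = r**2
(25*(s(0 - (-3 - 1*(-4))) + 9))*O = (25*((0 - (-3 - 1*(-4)))**2 + 9))*24 = (25*((0 - (-3 + 4))**2 + 9))*24 = (25*((0 - 1*1)**2 + 9))*24 = (25*((0 - 1)**2 + 9))*24 = (25*((-1)**2 + 9))*24 = (25*(1 + 9))*24 = (25*10)*24 = 250*24 = 6000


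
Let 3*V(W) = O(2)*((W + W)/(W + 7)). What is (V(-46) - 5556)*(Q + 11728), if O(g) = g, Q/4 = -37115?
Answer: 88857751376/117 ≈ 7.5947e+8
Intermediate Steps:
Q = -148460 (Q = 4*(-37115) = -148460)
V(W) = 4*W/(3*(7 + W)) (V(W) = (2*((W + W)/(W + 7)))/3 = (2*((2*W)/(7 + W)))/3 = (2*(2*W/(7 + W)))/3 = (4*W/(7 + W))/3 = 4*W/(3*(7 + W)))
(V(-46) - 5556)*(Q + 11728) = ((4/3)*(-46)/(7 - 46) - 5556)*(-148460 + 11728) = ((4/3)*(-46)/(-39) - 5556)*(-136732) = ((4/3)*(-46)*(-1/39) - 5556)*(-136732) = (184/117 - 5556)*(-136732) = -649868/117*(-136732) = 88857751376/117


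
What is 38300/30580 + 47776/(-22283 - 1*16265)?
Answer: 192479/14734973 ≈ 0.013063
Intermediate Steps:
38300/30580 + 47776/(-22283 - 1*16265) = 38300*(1/30580) + 47776/(-22283 - 16265) = 1915/1529 + 47776/(-38548) = 1915/1529 + 47776*(-1/38548) = 1915/1529 - 11944/9637 = 192479/14734973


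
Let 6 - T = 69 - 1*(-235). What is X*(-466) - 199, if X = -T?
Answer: -139067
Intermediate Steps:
T = -298 (T = 6 - (69 - 1*(-235)) = 6 - (69 + 235) = 6 - 1*304 = 6 - 304 = -298)
X = 298 (X = -1*(-298) = 298)
X*(-466) - 199 = 298*(-466) - 199 = -138868 - 199 = -139067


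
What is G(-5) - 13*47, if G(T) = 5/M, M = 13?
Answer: -7938/13 ≈ -610.62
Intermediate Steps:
G(T) = 5/13
G(-5) - 13*47 = 5/13 - 13*47 = 5/13 - 611 = -7938/13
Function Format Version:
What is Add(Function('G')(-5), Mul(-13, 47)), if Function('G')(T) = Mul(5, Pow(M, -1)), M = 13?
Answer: Rational(-7938, 13) ≈ -610.62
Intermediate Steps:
Function('G')(T) = Rational(5, 13) (Function('G')(T) = Mul(5, Pow(13, -1)) = Mul(5, Rational(1, 13)) = Rational(5, 13))
Add(Function('G')(-5), Mul(-13, 47)) = Add(Rational(5, 13), Mul(-13, 47)) = Add(Rational(5, 13), -611) = Rational(-7938, 13)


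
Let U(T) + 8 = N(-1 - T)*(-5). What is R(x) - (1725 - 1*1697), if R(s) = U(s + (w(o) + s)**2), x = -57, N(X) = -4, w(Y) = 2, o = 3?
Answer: -16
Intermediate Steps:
U(T) = 12 (U(T) = -8 - 4*(-5) = -8 + 20 = 12)
R(s) = 12
R(x) - (1725 - 1*1697) = 12 - (1725 - 1*1697) = 12 - (1725 - 1697) = 12 - 1*28 = 12 - 28 = -16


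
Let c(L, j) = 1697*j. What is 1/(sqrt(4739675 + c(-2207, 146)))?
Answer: sqrt(4987437)/4987437 ≈ 0.00044778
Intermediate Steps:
1/(sqrt(4739675 + c(-2207, 146))) = 1/(sqrt(4739675 + 1697*146)) = 1/(sqrt(4739675 + 247762)) = 1/(sqrt(4987437)) = sqrt(4987437)/4987437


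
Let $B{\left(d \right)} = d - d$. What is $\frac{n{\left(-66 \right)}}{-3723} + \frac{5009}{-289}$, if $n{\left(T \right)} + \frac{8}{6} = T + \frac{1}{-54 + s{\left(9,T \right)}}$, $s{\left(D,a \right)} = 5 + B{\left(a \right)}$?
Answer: $- \frac{161086420}{9303777} \approx -17.314$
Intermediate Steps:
$B{\left(d \right)} = 0$
$s{\left(D,a \right)} = 5$ ($s{\left(D,a \right)} = 5 + 0 = 5$)
$n{\left(T \right)} = - \frac{199}{147} + T$ ($n{\left(T \right)} = - \frac{4}{3} + \left(T + \frac{1}{-54 + 5}\right) = - \frac{4}{3} + \left(T + \frac{1}{-49}\right) = - \frac{4}{3} + \left(T - \frac{1}{49}\right) = - \frac{4}{3} + \left(- \frac{1}{49} + T\right) = - \frac{199}{147} + T$)
$\frac{n{\left(-66 \right)}}{-3723} + \frac{5009}{-289} = \frac{- \frac{199}{147} - 66}{-3723} + \frac{5009}{-289} = \left(- \frac{9901}{147}\right) \left(- \frac{1}{3723}\right) + 5009 \left(- \frac{1}{289}\right) = \frac{9901}{547281} - \frac{5009}{289} = - \frac{161086420}{9303777}$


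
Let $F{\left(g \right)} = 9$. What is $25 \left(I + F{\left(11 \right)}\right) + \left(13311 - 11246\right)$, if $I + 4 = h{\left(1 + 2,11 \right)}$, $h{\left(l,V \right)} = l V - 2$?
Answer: $2965$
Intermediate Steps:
$h{\left(l,V \right)} = -2 + V l$ ($h{\left(l,V \right)} = V l - 2 = -2 + V l$)
$I = 27$ ($I = -4 - \left(2 - 11 \left(1 + 2\right)\right) = -4 + \left(-2 + 11 \cdot 3\right) = -4 + \left(-2 + 33\right) = -4 + 31 = 27$)
$25 \left(I + F{\left(11 \right)}\right) + \left(13311 - 11246\right) = 25 \left(27 + 9\right) + \left(13311 - 11246\right) = 25 \cdot 36 + 2065 = 900 + 2065 = 2965$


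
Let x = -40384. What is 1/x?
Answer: -1/40384 ≈ -2.4762e-5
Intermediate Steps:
1/x = 1/(-40384) = -1/40384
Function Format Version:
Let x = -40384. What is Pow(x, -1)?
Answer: Rational(-1, 40384) ≈ -2.4762e-5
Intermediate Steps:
Pow(x, -1) = Pow(-40384, -1) = Rational(-1, 40384)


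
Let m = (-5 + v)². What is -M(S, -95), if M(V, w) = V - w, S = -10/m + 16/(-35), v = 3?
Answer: -6443/70 ≈ -92.043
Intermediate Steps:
m = 4 (m = (-5 + 3)² = (-2)² = 4)
S = -207/70 (S = -10/4 + 16/(-35) = -10*¼ + 16*(-1/35) = -5/2 - 16/35 = -207/70 ≈ -2.9571)
-M(S, -95) = -(-207/70 - 1*(-95)) = -(-207/70 + 95) = -1*6443/70 = -6443/70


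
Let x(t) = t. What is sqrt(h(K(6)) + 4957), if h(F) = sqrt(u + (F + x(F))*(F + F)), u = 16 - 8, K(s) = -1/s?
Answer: sqrt(44613 + 3*sqrt(73))/3 ≈ 70.426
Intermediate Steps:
u = 8
h(F) = sqrt(8 + 4*F**2) (h(F) = sqrt(8 + (F + F)*(F + F)) = sqrt(8 + (2*F)*(2*F)) = sqrt(8 + 4*F**2))
sqrt(h(K(6)) + 4957) = sqrt(2*sqrt(2 + (-1/6)**2) + 4957) = sqrt(2*sqrt(2 + 1/36) + 4957) = sqrt(2*sqrt(73/36) + 4957) = sqrt(2*(sqrt(73)/6) + 4957) = sqrt(sqrt(73)/3 + 4957) = sqrt(4957 + sqrt(73)/3)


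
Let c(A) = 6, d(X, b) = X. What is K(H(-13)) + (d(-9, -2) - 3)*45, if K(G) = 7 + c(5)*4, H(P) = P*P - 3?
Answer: -509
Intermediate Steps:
H(P) = -3 + P**2 (H(P) = P**2 - 3 = -3 + P**2)
K(G) = 31 (K(G) = 7 + 6*4 = 7 + 24 = 31)
K(H(-13)) + (d(-9, -2) - 3)*45 = 31 + (-9 - 3)*45 = 31 - 12*45 = 31 - 540 = -509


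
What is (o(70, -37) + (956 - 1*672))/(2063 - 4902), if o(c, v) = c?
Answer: -354/2839 ≈ -0.12469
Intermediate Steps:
(o(70, -37) + (956 - 1*672))/(2063 - 4902) = (70 + (956 - 1*672))/(2063 - 4902) = (70 + (956 - 672))/(-2839) = (70 + 284)*(-1/2839) = 354*(-1/2839) = -354/2839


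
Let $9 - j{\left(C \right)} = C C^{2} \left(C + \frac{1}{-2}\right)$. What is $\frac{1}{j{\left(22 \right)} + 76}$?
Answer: $- \frac{1}{228847} \approx -4.3697 \cdot 10^{-6}$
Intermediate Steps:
$j{\left(C \right)} = 9 - C^{3} \left(- \frac{1}{2} + C\right)$ ($j{\left(C \right)} = 9 - C C^{2} \left(C + \frac{1}{-2}\right) = 9 - C^{3} \left(C - \frac{1}{2}\right) = 9 - C^{3} \left(- \frac{1}{2} + C\right)$)
$\frac{1}{j{\left(22 \right)} + 76} = \frac{1}{\left(9 + \frac{22^{3}}{2} - 22^{4}\right) + 76} = \frac{1}{\left(9 + \frac{1}{2} \cdot 10648 - 234256\right) + 76} = \frac{1}{\left(9 + 5324 - 234256\right) + 76} = \frac{1}{-228923 + 76} = \frac{1}{-228847} = - \frac{1}{228847}$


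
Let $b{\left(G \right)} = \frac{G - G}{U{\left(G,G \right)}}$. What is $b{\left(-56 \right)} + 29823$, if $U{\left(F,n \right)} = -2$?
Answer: $29823$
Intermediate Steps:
$b{\left(G \right)} = 0$ ($b{\left(G \right)} = \frac{G - G}{-2} = 0 \left(- \frac{1}{2}\right) = 0$)
$b{\left(-56 \right)} + 29823 = 0 + 29823 = 29823$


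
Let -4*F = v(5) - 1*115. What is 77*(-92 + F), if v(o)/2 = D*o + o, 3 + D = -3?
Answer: -15631/4 ≈ -3907.8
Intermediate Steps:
D = -6 (D = -3 - 3 = -6)
v(o) = -10*o (v(o) = 2*(-6*o + o) = 2*(-5*o) = -10*o)
F = 165/4 (F = -(-10*5 - 1*115)/4 = -(-50 - 115)/4 = -¼*(-165) = 165/4 ≈ 41.250)
77*(-92 + F) = 77*(-92 + 165/4) = 77*(-203/4) = -15631/4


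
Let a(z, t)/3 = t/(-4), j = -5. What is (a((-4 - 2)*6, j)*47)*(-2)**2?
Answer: 705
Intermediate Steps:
a(z, t) = -3*t/4 (a(z, t) = 3*(t/(-4)) = 3*(t*(-1/4)) = 3*(-t/4) = -3*t/4)
(a((-4 - 2)*6, j)*47)*(-2)**2 = (-3/4*(-5)*47)*(-2)**2 = ((15/4)*47)*4 = (705/4)*4 = 705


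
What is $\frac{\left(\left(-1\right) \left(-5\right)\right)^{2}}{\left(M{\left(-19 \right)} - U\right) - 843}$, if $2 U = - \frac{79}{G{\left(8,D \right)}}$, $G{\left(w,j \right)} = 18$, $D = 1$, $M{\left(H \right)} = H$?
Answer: $- \frac{900}{30953} \approx -0.029076$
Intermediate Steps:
$U = - \frac{79}{36}$ ($U = \frac{\left(-79\right) \frac{1}{18}}{2} = \frac{1}{2} \left(- \frac{79}{18}\right) = - \frac{79}{36} \approx -2.1944$)
$\frac{\left(\left(-1\right) \left(-5\right)\right)^{2}}{\left(M{\left(-19 \right)} - U\right) - 843} = \frac{\left(\left(-1\right) \left(-5\right)\right)^{2}}{\left(-19 - - \frac{79}{36}\right) - 843} = \frac{5^{2}}{\left(-19 + \frac{79}{36}\right) - 843} = \frac{1}{- \frac{605}{36} - 843} \cdot 25 = \frac{1}{- \frac{30953}{36}} \cdot 25 = \left(- \frac{36}{30953}\right) 25 = - \frac{900}{30953}$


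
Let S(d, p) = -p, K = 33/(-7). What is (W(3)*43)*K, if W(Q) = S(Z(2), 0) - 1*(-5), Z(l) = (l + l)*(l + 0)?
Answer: -7095/7 ≈ -1013.6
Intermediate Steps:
Z(l) = 2*l² (Z(l) = (2*l)*l = 2*l²)
K = -33/7 (K = 33*(-⅐) = -33/7 ≈ -4.7143)
W(Q) = 5 (W(Q) = -1*0 - 1*(-5) = 0 + 5 = 5)
(W(3)*43)*K = (5*43)*(-33/7) = 215*(-33/7) = -7095/7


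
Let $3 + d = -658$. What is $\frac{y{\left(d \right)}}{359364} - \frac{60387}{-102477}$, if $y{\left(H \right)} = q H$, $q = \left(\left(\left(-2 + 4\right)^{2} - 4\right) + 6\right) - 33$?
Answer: $\frac{2614424543}{4091838292} \approx 0.63894$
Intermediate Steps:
$d = -661$ ($d = -3 - 658 = -661$)
$q = -27$ ($q = \left(\left(2^{2} - 4\right) + 6\right) - 33 = \left(\left(4 - 4\right) + 6\right) - 33 = \left(0 + 6\right) - 33 = 6 - 33 = -27$)
$y{\left(H \right)} = - 27 H$
$\frac{y{\left(d \right)}}{359364} - \frac{60387}{-102477} = \frac{\left(-27\right) \left(-661\right)}{359364} - \frac{60387}{-102477} = 17847 \cdot \frac{1}{359364} - - \frac{20129}{34159} = \frac{5949}{119788} + \frac{20129}{34159} = \frac{2614424543}{4091838292}$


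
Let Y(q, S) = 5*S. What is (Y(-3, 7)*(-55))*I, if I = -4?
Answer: 7700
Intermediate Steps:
(Y(-3, 7)*(-55))*I = ((5*7)*(-55))*(-4) = (35*(-55))*(-4) = -1925*(-4) = 7700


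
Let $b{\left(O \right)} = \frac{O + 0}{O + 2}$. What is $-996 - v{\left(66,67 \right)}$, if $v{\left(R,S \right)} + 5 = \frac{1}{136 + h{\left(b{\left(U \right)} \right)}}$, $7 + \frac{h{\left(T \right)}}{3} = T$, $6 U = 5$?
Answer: $- \frac{1952287}{1970} \approx -991.01$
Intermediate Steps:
$U = \frac{5}{6}$ ($U = \frac{1}{6} \cdot 5 = \frac{5}{6} \approx 0.83333$)
$b{\left(O \right)} = \frac{O}{2 + O}$
$h{\left(T \right)} = -21 + 3 T$
$v{\left(R,S \right)} = - \frac{9833}{1970}$ ($v{\left(R,S \right)} = -5 + \frac{1}{136 - \left(21 - 3 \frac{5}{6 \left(2 + \frac{5}{6}\right)}\right)} = -5 + \frac{1}{136 - \left(21 - 3 \frac{5}{6 \cdot \frac{17}{6}}\right)} = -5 + \frac{1}{136 - \left(21 - 3 \cdot \frac{5}{6} \cdot \frac{6}{17}\right)} = -5 + \frac{1}{136 + \left(-21 + 3 \cdot \frac{5}{17}\right)} = -5 + \frac{1}{136 + \left(-21 + \frac{15}{17}\right)} = -5 + \frac{1}{136 - \frac{342}{17}} = -5 + \frac{1}{\frac{1970}{17}} = -5 + \frac{17}{1970} = - \frac{9833}{1970}$)
$-996 - v{\left(66,67 \right)} = -996 - - \frac{9833}{1970} = -996 + \frac{9833}{1970} = - \frac{1952287}{1970}$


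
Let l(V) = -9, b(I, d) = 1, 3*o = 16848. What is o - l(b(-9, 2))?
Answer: 5625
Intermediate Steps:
o = 5616 (o = (1/3)*16848 = 5616)
o - l(b(-9, 2)) = 5616 - 1*(-9) = 5616 + 9 = 5625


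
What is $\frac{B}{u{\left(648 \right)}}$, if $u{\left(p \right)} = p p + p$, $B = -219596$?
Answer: $- \frac{54899}{105138} \approx -0.52216$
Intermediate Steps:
$u{\left(p \right)} = p + p^{2}$ ($u{\left(p \right)} = p^{2} + p = p + p^{2}$)
$\frac{B}{u{\left(648 \right)}} = - \frac{219596}{648 \left(1 + 648\right)} = - \frac{219596}{648 \cdot 649} = - \frac{219596}{420552} = \left(-219596\right) \frac{1}{420552} = - \frac{54899}{105138}$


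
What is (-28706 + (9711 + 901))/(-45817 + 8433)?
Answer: 9047/18692 ≈ 0.48400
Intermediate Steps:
(-28706 + (9711 + 901))/(-45817 + 8433) = (-28706 + 10612)/(-37384) = -18094*(-1/37384) = 9047/18692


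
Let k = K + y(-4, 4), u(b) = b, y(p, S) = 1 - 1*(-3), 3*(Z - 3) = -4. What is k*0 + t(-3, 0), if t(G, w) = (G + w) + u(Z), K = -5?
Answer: -4/3 ≈ -1.3333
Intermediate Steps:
Z = 5/3 (Z = 3 + (⅓)*(-4) = 3 - 4/3 = 5/3 ≈ 1.6667)
y(p, S) = 4 (y(p, S) = 1 + 3 = 4)
t(G, w) = 5/3 + G + w (t(G, w) = (G + w) + 5/3 = 5/3 + G + w)
k = -1 (k = -5 + 4 = -1)
k*0 + t(-3, 0) = -1*0 + (5/3 - 3 + 0) = 0 - 4/3 = -4/3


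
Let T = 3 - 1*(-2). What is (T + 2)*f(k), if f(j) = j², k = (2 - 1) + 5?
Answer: 252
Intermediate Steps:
k = 6 (k = 1 + 5 = 6)
T = 5 (T = 3 + 2 = 5)
(T + 2)*f(k) = (5 + 2)*6² = 7*36 = 252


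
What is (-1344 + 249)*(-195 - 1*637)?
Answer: 911040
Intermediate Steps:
(-1344 + 249)*(-195 - 1*637) = -1095*(-195 - 637) = -1095*(-832) = 911040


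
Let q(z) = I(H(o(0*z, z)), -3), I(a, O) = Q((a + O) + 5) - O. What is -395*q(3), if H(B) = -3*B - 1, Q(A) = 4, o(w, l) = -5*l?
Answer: -2765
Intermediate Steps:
H(B) = -1 - 3*B
I(a, O) = 4 - O
q(z) = 7 (q(z) = 4 - 1*(-3) = 4 + 3 = 7)
-395*q(3) = -395*7 = -2765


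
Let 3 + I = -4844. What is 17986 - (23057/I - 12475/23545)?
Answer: 410642539356/22824523 ≈ 17991.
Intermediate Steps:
I = -4847 (I = -3 - 4844 = -4847)
17986 - (23057/I - 12475/23545) = 17986 - (23057/(-4847) - 12475/23545) = 17986 - (23057*(-1/4847) - 12475*1/23545) = 17986 - (-23057/4847 - 2495/4709) = 17986 - 1*(-120668678/22824523) = 17986 + 120668678/22824523 = 410642539356/22824523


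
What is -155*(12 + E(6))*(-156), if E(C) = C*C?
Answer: 1160640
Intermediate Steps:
E(C) = C²
-155*(12 + E(6))*(-156) = -155*(12 + 6²)*(-156) = -155*(12 + 36)*(-156) = -155*48*(-156) = -7440*(-156) = 1160640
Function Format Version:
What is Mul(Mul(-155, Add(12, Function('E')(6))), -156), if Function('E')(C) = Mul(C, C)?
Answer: 1160640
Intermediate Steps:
Function('E')(C) = Pow(C, 2)
Mul(Mul(-155, Add(12, Function('E')(6))), -156) = Mul(Mul(-155, Add(12, Pow(6, 2))), -156) = Mul(Mul(-155, Add(12, 36)), -156) = Mul(Mul(-155, 48), -156) = Mul(-7440, -156) = 1160640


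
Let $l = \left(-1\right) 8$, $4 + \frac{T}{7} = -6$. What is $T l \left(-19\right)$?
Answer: $-10640$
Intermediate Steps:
$T = -70$ ($T = -28 + 7 \left(-6\right) = -28 - 42 = -70$)
$l = -8$
$T l \left(-19\right) = \left(-70\right) \left(-8\right) \left(-19\right) = 560 \left(-19\right) = -10640$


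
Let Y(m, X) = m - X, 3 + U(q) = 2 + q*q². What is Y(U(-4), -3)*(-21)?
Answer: 1302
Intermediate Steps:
U(q) = -1 + q³ (U(q) = -3 + (2 + q*q²) = -3 + (2 + q³) = -1 + q³)
Y(U(-4), -3)*(-21) = ((-1 + (-4)³) - 1*(-3))*(-21) = ((-1 - 64) + 3)*(-21) = (-65 + 3)*(-21) = -62*(-21) = 1302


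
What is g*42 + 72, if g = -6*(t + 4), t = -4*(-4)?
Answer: -4968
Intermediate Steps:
t = 16
g = -120 (g = -6*(16 + 4) = -6*20 = -120)
g*42 + 72 = -120*42 + 72 = -5040 + 72 = -4968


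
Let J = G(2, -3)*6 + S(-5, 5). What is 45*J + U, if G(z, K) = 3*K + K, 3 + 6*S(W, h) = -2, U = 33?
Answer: -6489/2 ≈ -3244.5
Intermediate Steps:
S(W, h) = -5/6 (S(W, h) = -1/2 + (1/6)*(-2) = -1/2 - 1/3 = -5/6)
G(z, K) = 4*K
J = -437/6 (J = (4*(-3))*6 - 5/6 = -12*6 - 5/6 = -72 - 5/6 = -437/6 ≈ -72.833)
45*J + U = 45*(-437/6) + 33 = -6555/2 + 33 = -6489/2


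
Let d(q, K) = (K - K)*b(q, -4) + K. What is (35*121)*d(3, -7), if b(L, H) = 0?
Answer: -29645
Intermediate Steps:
d(q, K) = K (d(q, K) = (K - K)*0 + K = 0*0 + K = 0 + K = K)
(35*121)*d(3, -7) = (35*121)*(-7) = 4235*(-7) = -29645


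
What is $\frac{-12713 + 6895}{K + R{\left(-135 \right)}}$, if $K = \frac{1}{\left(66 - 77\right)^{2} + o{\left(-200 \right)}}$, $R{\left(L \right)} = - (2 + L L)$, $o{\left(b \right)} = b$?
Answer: $\frac{229811}{719967} \approx 0.3192$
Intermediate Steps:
$R{\left(L \right)} = -2 - L^{2}$ ($R{\left(L \right)} = - (2 + L^{2}) = -2 - L^{2}$)
$K = - \frac{1}{79}$ ($K = \frac{1}{\left(66 - 77\right)^{2} - 200} = \frac{1}{\left(-11\right)^{2} - 200} = \frac{1}{121 - 200} = \frac{1}{-79} = - \frac{1}{79} \approx -0.012658$)
$\frac{-12713 + 6895}{K + R{\left(-135 \right)}} = \frac{-12713 + 6895}{- \frac{1}{79} - 18227} = - \frac{5818}{- \frac{1}{79} - 18227} = - \frac{5818}{- \frac{1439934}{79}} = \left(-5818\right) \left(- \frac{79}{1439934}\right) = \frac{229811}{719967}$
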